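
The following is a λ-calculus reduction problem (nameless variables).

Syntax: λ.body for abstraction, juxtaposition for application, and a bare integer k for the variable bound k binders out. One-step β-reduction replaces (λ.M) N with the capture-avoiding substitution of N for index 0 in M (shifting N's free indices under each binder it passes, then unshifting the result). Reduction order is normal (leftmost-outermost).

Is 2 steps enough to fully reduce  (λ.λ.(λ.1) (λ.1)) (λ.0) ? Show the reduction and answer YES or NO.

  start: (λ.λ.(λ.1) (λ.1)) (λ.0)
  [1] λ.(λ.1) (λ.1)
  [2] λ.0

Answer: YES — reaches normal form λ.0 in 2 ≤ 2 steps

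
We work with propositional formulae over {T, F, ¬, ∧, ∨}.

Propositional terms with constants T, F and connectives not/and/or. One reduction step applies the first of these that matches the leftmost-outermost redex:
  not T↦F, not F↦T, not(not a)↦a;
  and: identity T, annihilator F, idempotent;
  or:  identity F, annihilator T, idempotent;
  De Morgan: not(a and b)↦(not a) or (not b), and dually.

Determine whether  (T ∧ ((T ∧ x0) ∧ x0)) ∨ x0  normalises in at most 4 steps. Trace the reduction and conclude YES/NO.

  start: (T ∧ ((T ∧ x0) ∧ x0)) ∨ x0
  [1] ((T ∧ x0) ∧ x0) ∨ x0
  [2] (x0 ∧ x0) ∨ x0
  [3] x0 ∨ x0
  [4] x0

Answer: YES — reaches normal form x0 in 4 ≤ 4 steps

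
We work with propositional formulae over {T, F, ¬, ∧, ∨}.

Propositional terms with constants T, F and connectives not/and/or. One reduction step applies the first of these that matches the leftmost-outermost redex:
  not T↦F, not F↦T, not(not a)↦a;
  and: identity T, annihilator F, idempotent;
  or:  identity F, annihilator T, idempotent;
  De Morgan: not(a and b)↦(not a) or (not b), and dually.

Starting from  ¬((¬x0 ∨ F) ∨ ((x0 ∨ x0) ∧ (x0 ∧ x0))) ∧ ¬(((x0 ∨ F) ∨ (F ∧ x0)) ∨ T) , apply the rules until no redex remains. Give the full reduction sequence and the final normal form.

  start: ¬((¬x0 ∨ F) ∨ ((x0 ∨ x0) ∧ (x0 ∧ x0))) ∧ ¬(((x0 ∨ F) ∨ (F ∧ x0)) ∨ T)
  →1  (¬(¬x0 ∨ F) ∧ ¬((x0 ∨ x0) ∧ (x0 ∧ x0))) ∧ ¬(((x0 ∨ F) ∨ (F ∧ x0)) ∨ T)
  →2  ((¬¬x0 ∧ ¬F) ∧ ¬((x0 ∨ x0) ∧ (x0 ∧ x0))) ∧ ¬(((x0 ∨ F) ∨ (F ∧ x0)) ∨ T)
  →3  ((x0 ∧ ¬F) ∧ ¬((x0 ∨ x0) ∧ (x0 ∧ x0))) ∧ ¬(((x0 ∨ F) ∨ (F ∧ x0)) ∨ T)
  →4  ((x0 ∧ T) ∧ ¬((x0 ∨ x0) ∧ (x0 ∧ x0))) ∧ ¬(((x0 ∨ F) ∨ (F ∧ x0)) ∨ T)
  →5  (x0 ∧ ¬((x0 ∨ x0) ∧ (x0 ∧ x0))) ∧ ¬(((x0 ∨ F) ∨ (F ∧ x0)) ∨ T)
  →6  (x0 ∧ (¬(x0 ∨ x0) ∨ ¬(x0 ∧ x0))) ∧ ¬(((x0 ∨ F) ∨ (F ∧ x0)) ∨ T)
  →7  (x0 ∧ ((¬x0 ∧ ¬x0) ∨ ¬(x0 ∧ x0))) ∧ ¬(((x0 ∨ F) ∨ (F ∧ x0)) ∨ T)
  →8  (x0 ∧ (¬x0 ∨ ¬(x0 ∧ x0))) ∧ ¬(((x0 ∨ F) ∨ (F ∧ x0)) ∨ T)
  →9  (x0 ∧ (¬x0 ∨ (¬x0 ∨ ¬x0))) ∧ ¬(((x0 ∨ F) ∨ (F ∧ x0)) ∨ T)
  →10  (x0 ∧ (¬x0 ∨ ¬x0)) ∧ ¬(((x0 ∨ F) ∨ (F ∧ x0)) ∨ T)
  →11  (x0 ∧ ¬x0) ∧ ¬(((x0 ∨ F) ∨ (F ∧ x0)) ∨ T)
  →12  (x0 ∧ ¬x0) ∧ (¬((x0 ∨ F) ∨ (F ∧ x0)) ∧ ¬T)
  →13  (x0 ∧ ¬x0) ∧ ((¬(x0 ∨ F) ∧ ¬(F ∧ x0)) ∧ ¬T)
  →14  (x0 ∧ ¬x0) ∧ (((¬x0 ∧ ¬F) ∧ ¬(F ∧ x0)) ∧ ¬T)
  →15  (x0 ∧ ¬x0) ∧ (((¬x0 ∧ T) ∧ ¬(F ∧ x0)) ∧ ¬T)
  →16  (x0 ∧ ¬x0) ∧ ((¬x0 ∧ ¬(F ∧ x0)) ∧ ¬T)
  →17  (x0 ∧ ¬x0) ∧ ((¬x0 ∧ (¬F ∨ ¬x0)) ∧ ¬T)
  →18  (x0 ∧ ¬x0) ∧ ((¬x0 ∧ (T ∨ ¬x0)) ∧ ¬T)
  →19  (x0 ∧ ¬x0) ∧ ((¬x0 ∧ T) ∧ ¬T)
  →20  (x0 ∧ ¬x0) ∧ (¬x0 ∧ ¬T)
  →21  (x0 ∧ ¬x0) ∧ (¬x0 ∧ F)
  →22  (x0 ∧ ¬x0) ∧ F
  →23  F

Answer: normal form = F  (in 23 steps)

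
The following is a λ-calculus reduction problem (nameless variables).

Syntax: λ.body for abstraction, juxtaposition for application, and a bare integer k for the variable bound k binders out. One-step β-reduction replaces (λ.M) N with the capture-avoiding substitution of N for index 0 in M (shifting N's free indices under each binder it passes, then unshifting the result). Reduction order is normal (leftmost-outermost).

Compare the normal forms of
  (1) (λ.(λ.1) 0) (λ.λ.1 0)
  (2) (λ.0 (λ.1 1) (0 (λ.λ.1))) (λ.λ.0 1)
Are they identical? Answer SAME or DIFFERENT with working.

Answer: DIFFERENT — A ⇓ λ.λ.1 0, B ⇓ λ.0 (λ.λ.0 1)

Working:
Term A:
  start: (λ.(λ.1) 0) (λ.λ.1 0)
  [1] (λ.λ.λ.1 0) (λ.λ.1 0)
  [2] λ.λ.1 0

Term B:
  start: (λ.0 (λ.1 1) (0 (λ.λ.1))) (λ.λ.0 1)
  [1] (λ.λ.0 1) (λ.(λ.λ.0 1) (λ.λ.0 1)) ((λ.λ.0 1) (λ.λ.1))
  [2] (λ.0 (λ.(λ.λ.0 1) (λ.λ.0 1))) ((λ.λ.0 1) (λ.λ.1))
  [3] (λ.λ.0 1) (λ.λ.1) (λ.(λ.λ.0 1) (λ.λ.0 1))
  [4] (λ.0 (λ.λ.1)) (λ.(λ.λ.0 1) (λ.λ.0 1))
  [5] (λ.(λ.λ.0 1) (λ.λ.0 1)) (λ.λ.1)
  [6] (λ.λ.0 1) (λ.λ.0 1)
  [7] λ.0 (λ.λ.0 1)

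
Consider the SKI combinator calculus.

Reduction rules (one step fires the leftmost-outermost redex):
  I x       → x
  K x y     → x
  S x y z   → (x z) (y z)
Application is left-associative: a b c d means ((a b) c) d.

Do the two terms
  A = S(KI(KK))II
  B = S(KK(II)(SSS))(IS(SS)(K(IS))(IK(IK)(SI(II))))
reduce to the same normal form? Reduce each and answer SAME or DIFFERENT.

Answer: DIFFERENT — A ⇓ I, B ⇓ S(K(SSS))(SS(KS))

Reduction:
Term A:
  start: S(KI(KK))II
  →1  KI(KK)I(II)
  →2  II(II)
  →3  I(II)
  →4  II
  →5  I

Term B:
  start: S(KK(II)(SSS))(IS(SS)(K(IS))(IK(IK)(SI(II))))
  →1  S(K(SSS))(IS(SS)(K(IS))(IK(IK)(SI(II))))
  →2  S(K(SSS))(S(SS)(K(IS))(IK(IK)(SI(II))))
  →3  S(K(SSS))(SS(IK(IK)(SI(II)))(K(IS)(IK(IK)(SI(II)))))
  →4  S(K(SSS))(S(K(IS)(IK(IK)(SI(II))))(IK(IK)(SI(II))(K(IS)(IK(IK)(SI(II))))))
  →5  S(K(SSS))(S(IS)(IK(IK)(SI(II))(K(IS)(IK(IK)(SI(II))))))
  →6  S(K(SSS))(SS(IK(IK)(SI(II))(K(IS)(IK(IK)(SI(II))))))
  →7  S(K(SSS))(SS(K(IK)(SI(II))(K(IS)(IK(IK)(SI(II))))))
  →8  S(K(SSS))(SS(IK(K(IS)(IK(IK)(SI(II))))))
  →9  S(K(SSS))(SS(K(K(IS)(IK(IK)(SI(II))))))
  →10  S(K(SSS))(SS(K(IS)))
  →11  S(K(SSS))(SS(KS))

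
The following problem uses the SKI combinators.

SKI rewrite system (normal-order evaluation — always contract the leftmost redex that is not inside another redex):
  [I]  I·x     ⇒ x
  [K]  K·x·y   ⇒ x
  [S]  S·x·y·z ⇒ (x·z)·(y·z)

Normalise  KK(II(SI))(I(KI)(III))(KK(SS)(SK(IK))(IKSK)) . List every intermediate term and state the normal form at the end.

Answer: normal form = I  (in 4 steps)

Reduction:
  start: KK(II(SI))(I(KI)(III))(KK(SS)(SK(IK))(IKSK))
  [1] K(I(KI)(III))(KK(SS)(SK(IK))(IKSK))
  [2] I(KI)(III)
  [3] KI(III)
  [4] I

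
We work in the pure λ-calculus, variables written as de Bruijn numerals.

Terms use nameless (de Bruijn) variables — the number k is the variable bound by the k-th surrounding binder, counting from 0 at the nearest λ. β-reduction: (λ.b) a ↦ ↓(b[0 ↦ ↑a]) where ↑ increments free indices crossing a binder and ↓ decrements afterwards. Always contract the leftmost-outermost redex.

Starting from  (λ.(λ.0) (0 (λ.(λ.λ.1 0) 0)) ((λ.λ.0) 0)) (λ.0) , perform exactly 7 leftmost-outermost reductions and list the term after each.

Answer: after 7 steps: λ.0

Reduction:
  start: (λ.(λ.0) (0 (λ.(λ.λ.1 0) 0)) ((λ.λ.0) 0)) (λ.0)
  [1] (λ.0) ((λ.0) (λ.(λ.λ.1 0) 0)) ((λ.λ.0) (λ.0))
  [2] (λ.0) (λ.(λ.λ.1 0) 0) ((λ.λ.0) (λ.0))
  [3] (λ.(λ.λ.1 0) 0) ((λ.λ.0) (λ.0))
  [4] (λ.λ.1 0) ((λ.λ.0) (λ.0))
  [5] λ.(λ.λ.0) (λ.0) 0
  [6] λ.(λ.0) 0
  [7] λ.0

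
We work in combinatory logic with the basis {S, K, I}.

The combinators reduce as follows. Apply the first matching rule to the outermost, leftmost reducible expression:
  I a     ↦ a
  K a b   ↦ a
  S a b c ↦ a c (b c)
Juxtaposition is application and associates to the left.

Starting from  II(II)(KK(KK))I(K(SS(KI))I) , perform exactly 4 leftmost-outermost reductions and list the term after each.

Answer: after 4 steps: KK(KK)I(K(SS(KI))I)

Working:
  start: II(II)(KK(KK))I(K(SS(KI))I)
  →1  I(II)(KK(KK))I(K(SS(KI))I)
  →2  II(KK(KK))I(K(SS(KI))I)
  →3  I(KK(KK))I(K(SS(KI))I)
  →4  KK(KK)I(K(SS(KI))I)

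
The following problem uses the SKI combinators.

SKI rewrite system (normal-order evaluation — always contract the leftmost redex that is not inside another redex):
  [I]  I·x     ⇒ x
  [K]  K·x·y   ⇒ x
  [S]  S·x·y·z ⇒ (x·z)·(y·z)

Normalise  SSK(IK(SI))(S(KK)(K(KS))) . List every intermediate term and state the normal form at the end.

  start: SSK(IK(SI))(S(KK)(K(KS)))
  [1] S(IK(SI))(K(IK(SI)))(S(KK)(K(KS)))
  [2] IK(SI)(S(KK)(K(KS)))(K(IK(SI))(S(KK)(K(KS))))
  [3] K(SI)(S(KK)(K(KS)))(K(IK(SI))(S(KK)(K(KS))))
  [4] SI(K(IK(SI))(S(KK)(K(KS))))
  [5] SI(IK(SI))
  [6] SI(K(SI))

Answer: normal form = SI(K(SI))  (in 6 steps)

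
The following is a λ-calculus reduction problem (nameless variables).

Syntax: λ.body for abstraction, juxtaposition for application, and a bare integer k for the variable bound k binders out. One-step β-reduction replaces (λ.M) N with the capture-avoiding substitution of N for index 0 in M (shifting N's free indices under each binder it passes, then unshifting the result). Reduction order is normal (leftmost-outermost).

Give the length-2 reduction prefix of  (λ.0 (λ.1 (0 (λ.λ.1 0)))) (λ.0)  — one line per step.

Answer: after 2 steps: λ.(λ.0) (0 (λ.λ.1 0))

Derivation:
  start: (λ.0 (λ.1 (0 (λ.λ.1 0)))) (λ.0)
  [1] (λ.0) (λ.(λ.0) (0 (λ.λ.1 0)))
  [2] λ.(λ.0) (0 (λ.λ.1 0))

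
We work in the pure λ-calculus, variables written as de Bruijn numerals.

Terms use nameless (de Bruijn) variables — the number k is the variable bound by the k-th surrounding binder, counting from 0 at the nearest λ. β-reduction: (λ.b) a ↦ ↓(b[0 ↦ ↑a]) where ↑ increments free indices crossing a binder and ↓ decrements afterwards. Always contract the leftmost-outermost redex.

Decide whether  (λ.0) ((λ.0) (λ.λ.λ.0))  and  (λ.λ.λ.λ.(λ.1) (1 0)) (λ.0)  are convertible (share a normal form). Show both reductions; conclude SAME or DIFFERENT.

Answer: SAME — A ⇓ λ.λ.λ.0, B ⇓ λ.λ.λ.0

Reduction:
Term A:
  start: (λ.0) ((λ.0) (λ.λ.λ.0))
  →1  (λ.0) (λ.λ.λ.0)
  →2  λ.λ.λ.0

Term B:
  start: (λ.λ.λ.λ.(λ.1) (1 0)) (λ.0)
  →1  λ.λ.λ.(λ.1) (1 0)
  →2  λ.λ.λ.0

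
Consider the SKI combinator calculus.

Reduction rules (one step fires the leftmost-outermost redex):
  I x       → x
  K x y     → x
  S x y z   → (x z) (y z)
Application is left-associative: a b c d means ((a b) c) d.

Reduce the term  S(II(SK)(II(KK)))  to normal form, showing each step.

Answer: normal form = S(SK(KK))  (in 4 steps)

Working:
  start: S(II(SK)(II(KK)))
  [1] S(I(SK)(II(KK)))
  [2] S(SK(II(KK)))
  [3] S(SK(I(KK)))
  [4] S(SK(KK))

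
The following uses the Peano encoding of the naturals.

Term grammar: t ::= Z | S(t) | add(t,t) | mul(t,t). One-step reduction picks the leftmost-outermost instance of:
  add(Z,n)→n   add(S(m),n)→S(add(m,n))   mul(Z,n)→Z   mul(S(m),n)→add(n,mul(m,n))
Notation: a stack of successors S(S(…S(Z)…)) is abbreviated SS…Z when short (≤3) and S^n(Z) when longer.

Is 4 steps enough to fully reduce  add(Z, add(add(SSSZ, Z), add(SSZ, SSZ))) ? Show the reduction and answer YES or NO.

Answer: NO — after 4 steps the term is S(add(S(add(SZ, Z)), add(SSZ, SSZ))), not yet normal

Derivation:
  start: add(Z, add(add(SSSZ, Z), add(SSZ, SSZ)))
  [1] add(add(SSSZ, Z), add(SSZ, SSZ))
  [2] add(S(add(SSZ, Z)), add(SSZ, SSZ))
  [3] S(add(add(SSZ, Z), add(SSZ, SSZ)))
  [4] S(add(S(add(SZ, Z)), add(SSZ, SSZ)))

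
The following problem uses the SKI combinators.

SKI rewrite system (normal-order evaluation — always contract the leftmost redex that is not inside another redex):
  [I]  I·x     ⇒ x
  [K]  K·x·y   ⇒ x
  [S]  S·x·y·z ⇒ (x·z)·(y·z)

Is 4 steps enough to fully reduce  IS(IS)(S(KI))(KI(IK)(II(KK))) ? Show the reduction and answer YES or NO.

  start: IS(IS)(S(KI))(KI(IK)(II(KK)))
  →1  S(IS)(S(KI))(KI(IK)(II(KK)))
  →2  IS(KI(IK)(II(KK)))(S(KI)(KI(IK)(II(KK))))
  →3  S(KI(IK)(II(KK)))(S(KI)(KI(IK)(II(KK))))
  →4  S(I(II(KK)))(S(KI)(KI(IK)(II(KK))))

Answer: NO — after 4 steps the term is S(I(II(KK)))(S(KI)(KI(IK)(II(KK)))), not yet normal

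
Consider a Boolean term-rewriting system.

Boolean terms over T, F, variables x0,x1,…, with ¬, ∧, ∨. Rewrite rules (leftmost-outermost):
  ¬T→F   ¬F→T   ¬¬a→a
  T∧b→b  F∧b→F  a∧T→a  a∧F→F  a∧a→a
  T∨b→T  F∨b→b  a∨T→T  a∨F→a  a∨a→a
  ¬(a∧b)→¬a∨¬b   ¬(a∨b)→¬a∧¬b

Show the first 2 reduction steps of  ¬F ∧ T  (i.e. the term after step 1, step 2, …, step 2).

Answer: after 2 steps: T

Working:
  start: ¬F ∧ T
  →1  ¬F
  →2  T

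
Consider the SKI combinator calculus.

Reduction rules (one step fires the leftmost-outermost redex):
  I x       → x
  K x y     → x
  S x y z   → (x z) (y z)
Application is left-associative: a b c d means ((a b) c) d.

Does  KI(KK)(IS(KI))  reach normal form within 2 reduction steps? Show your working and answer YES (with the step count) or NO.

Answer: NO — after 2 steps the term is IS(KI), not yet normal

Reduction:
  start: KI(KK)(IS(KI))
  step 1: I(IS(KI))
  step 2: IS(KI)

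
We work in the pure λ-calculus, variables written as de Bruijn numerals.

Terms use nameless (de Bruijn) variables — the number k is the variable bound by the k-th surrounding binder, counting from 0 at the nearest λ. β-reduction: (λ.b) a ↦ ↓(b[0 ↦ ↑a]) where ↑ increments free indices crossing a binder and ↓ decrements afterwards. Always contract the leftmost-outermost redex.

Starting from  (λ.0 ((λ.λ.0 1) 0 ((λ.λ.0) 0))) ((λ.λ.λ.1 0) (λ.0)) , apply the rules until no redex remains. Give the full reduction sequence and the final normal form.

Answer: normal form = λ.λ.1 0  (in 9 steps)

Derivation:
  start: (λ.0 ((λ.λ.0 1) 0 ((λ.λ.0) 0))) ((λ.λ.λ.1 0) (λ.0))
  step 1: (λ.λ.λ.1 0) (λ.0) ((λ.λ.0 1) ((λ.λ.λ.1 0) (λ.0)) ((λ.λ.0) ((λ.λ.λ.1 0) (λ.0))))
  step 2: (λ.λ.1 0) ((λ.λ.0 1) ((λ.λ.λ.1 0) (λ.0)) ((λ.λ.0) ((λ.λ.λ.1 0) (λ.0))))
  step 3: λ.(λ.λ.0 1) ((λ.λ.λ.1 0) (λ.0)) ((λ.λ.0) ((λ.λ.λ.1 0) (λ.0))) 0
  step 4: λ.(λ.0 ((λ.λ.λ.1 0) (λ.0))) ((λ.λ.0) ((λ.λ.λ.1 0) (λ.0))) 0
  step 5: λ.(λ.λ.0) ((λ.λ.λ.1 0) (λ.0)) ((λ.λ.λ.1 0) (λ.0)) 0
  step 6: λ.(λ.0) ((λ.λ.λ.1 0) (λ.0)) 0
  step 7: λ.(λ.λ.λ.1 0) (λ.0) 0
  step 8: λ.(λ.λ.1 0) 0
  step 9: λ.λ.1 0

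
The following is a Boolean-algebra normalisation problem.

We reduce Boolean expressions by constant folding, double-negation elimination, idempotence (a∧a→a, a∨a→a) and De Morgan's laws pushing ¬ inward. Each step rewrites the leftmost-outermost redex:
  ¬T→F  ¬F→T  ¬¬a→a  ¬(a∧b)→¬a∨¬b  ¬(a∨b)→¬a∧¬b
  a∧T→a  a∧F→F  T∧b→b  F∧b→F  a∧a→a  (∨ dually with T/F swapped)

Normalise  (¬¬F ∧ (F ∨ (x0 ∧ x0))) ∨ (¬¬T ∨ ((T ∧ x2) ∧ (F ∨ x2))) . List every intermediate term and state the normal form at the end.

Answer: normal form = T  (in 5 steps)

Reduction:
  start: (¬¬F ∧ (F ∨ (x0 ∧ x0))) ∨ (¬¬T ∨ ((T ∧ x2) ∧ (F ∨ x2)))
  →1  (F ∧ (F ∨ (x0 ∧ x0))) ∨ (¬¬T ∨ ((T ∧ x2) ∧ (F ∨ x2)))
  →2  F ∨ (¬¬T ∨ ((T ∧ x2) ∧ (F ∨ x2)))
  →3  ¬¬T ∨ ((T ∧ x2) ∧ (F ∨ x2))
  →4  T ∨ ((T ∧ x2) ∧ (F ∨ x2))
  →5  T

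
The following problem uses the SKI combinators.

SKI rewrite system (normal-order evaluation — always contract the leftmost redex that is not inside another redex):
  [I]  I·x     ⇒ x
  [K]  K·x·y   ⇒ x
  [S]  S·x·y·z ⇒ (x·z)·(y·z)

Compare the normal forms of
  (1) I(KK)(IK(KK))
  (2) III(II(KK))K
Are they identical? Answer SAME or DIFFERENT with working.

Term A:
  start: I(KK)(IK(KK))
  →1  KK(IK(KK))
  →2  K

Term B:
  start: III(II(KK))K
  →1  II(II(KK))K
  →2  I(II(KK))K
  →3  II(KK)K
  →4  I(KK)K
  →5  KKK
  →6  K

Answer: SAME — A ⇓ K, B ⇓ K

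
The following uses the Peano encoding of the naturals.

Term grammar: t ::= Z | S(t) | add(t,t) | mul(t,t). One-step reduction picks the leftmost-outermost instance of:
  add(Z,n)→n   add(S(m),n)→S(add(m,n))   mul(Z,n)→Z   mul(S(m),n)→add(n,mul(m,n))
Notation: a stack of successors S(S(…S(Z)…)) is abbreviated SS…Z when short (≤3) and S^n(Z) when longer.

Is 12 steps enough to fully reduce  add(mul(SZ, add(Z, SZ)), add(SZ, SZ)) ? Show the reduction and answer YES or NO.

  start: add(mul(SZ, add(Z, SZ)), add(SZ, SZ))
  →1  add(add(add(Z, SZ), mul(Z, add(Z, SZ))), add(SZ, SZ))
  →2  add(add(SZ, mul(Z, add(Z, SZ))), add(SZ, SZ))
  →3  add(S(add(Z, mul(Z, add(Z, SZ)))), add(SZ, SZ))
  →4  S(add(add(Z, mul(Z, add(Z, SZ))), add(SZ, SZ)))
  →5  S(add(mul(Z, add(Z, SZ)), add(SZ, SZ)))
  →6  S(add(Z, add(SZ, SZ)))
  →7  S(add(SZ, SZ))
  →8  S(S(add(Z, SZ)))
  →9  SSSZ

Answer: YES — reaches normal form SSSZ in 9 ≤ 12 steps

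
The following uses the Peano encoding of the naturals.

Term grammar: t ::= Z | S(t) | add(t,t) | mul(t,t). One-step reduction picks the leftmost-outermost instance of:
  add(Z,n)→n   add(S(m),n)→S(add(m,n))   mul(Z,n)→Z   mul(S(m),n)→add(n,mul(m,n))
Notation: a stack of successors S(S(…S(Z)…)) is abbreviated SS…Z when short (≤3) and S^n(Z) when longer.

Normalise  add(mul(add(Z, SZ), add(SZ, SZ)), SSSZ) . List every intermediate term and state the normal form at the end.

Answer: normal form = S^5(Z)  (in 11 steps)

Working:
  start: add(mul(add(Z, SZ), add(SZ, SZ)), SSSZ)
  step 1: add(mul(SZ, add(SZ, SZ)), SSSZ)
  step 2: add(add(add(SZ, SZ), mul(Z, add(SZ, SZ))), SSSZ)
  step 3: add(add(S(add(Z, SZ)), mul(Z, add(SZ, SZ))), SSSZ)
  step 4: add(S(add(add(Z, SZ), mul(Z, add(SZ, SZ)))), SSSZ)
  step 5: S(add(add(add(Z, SZ), mul(Z, add(SZ, SZ))), SSSZ))
  step 6: S(add(add(SZ, mul(Z, add(SZ, SZ))), SSSZ))
  step 7: S(add(S(add(Z, mul(Z, add(SZ, SZ)))), SSSZ))
  step 8: S(S(add(add(Z, mul(Z, add(SZ, SZ))), SSSZ)))
  step 9: S(S(add(mul(Z, add(SZ, SZ)), SSSZ)))
  step 10: S(S(add(Z, SSSZ)))
  step 11: S^5(Z)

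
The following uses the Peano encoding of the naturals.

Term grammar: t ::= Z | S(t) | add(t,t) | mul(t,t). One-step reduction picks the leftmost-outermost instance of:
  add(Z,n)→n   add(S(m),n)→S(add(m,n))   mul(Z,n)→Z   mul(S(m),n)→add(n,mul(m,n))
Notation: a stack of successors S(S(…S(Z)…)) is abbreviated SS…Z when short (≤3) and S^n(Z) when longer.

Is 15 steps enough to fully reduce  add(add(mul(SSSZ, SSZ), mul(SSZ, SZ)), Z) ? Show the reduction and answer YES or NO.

Answer: NO — after 15 steps the term is S(S(S(S(add(add(add(Z, mul(SZ, SSZ)), mul(SSZ, SZ)), Z))))), not yet normal

Derivation:
  start: add(add(mul(SSSZ, SSZ), mul(SSZ, SZ)), Z)
  →1  add(add(add(SSZ, mul(SSZ, SSZ)), mul(SSZ, SZ)), Z)
  →2  add(add(S(add(SZ, mul(SSZ, SSZ))), mul(SSZ, SZ)), Z)
  →3  add(S(add(add(SZ, mul(SSZ, SSZ)), mul(SSZ, SZ))), Z)
  →4  S(add(add(add(SZ, mul(SSZ, SSZ)), mul(SSZ, SZ)), Z))
  →5  S(add(add(S(add(Z, mul(SSZ, SSZ))), mul(SSZ, SZ)), Z))
  →6  S(add(S(add(add(Z, mul(SSZ, SSZ)), mul(SSZ, SZ))), Z))
  →7  S(S(add(add(add(Z, mul(SSZ, SSZ)), mul(SSZ, SZ)), Z)))
  →8  S(S(add(add(mul(SSZ, SSZ), mul(SSZ, SZ)), Z)))
  →9  S(S(add(add(add(SSZ, mul(SZ, SSZ)), mul(SSZ, SZ)), Z)))
  →10  S(S(add(add(S(add(SZ, mul(SZ, SSZ))), mul(SSZ, SZ)), Z)))
  →11  S(S(add(S(add(add(SZ, mul(SZ, SSZ)), mul(SSZ, SZ))), Z)))
  →12  S(S(S(add(add(add(SZ, mul(SZ, SSZ)), mul(SSZ, SZ)), Z))))
  →13  S(S(S(add(add(S(add(Z, mul(SZ, SSZ))), mul(SSZ, SZ)), Z))))
  →14  S(S(S(add(S(add(add(Z, mul(SZ, SSZ)), mul(SSZ, SZ))), Z))))
  →15  S(S(S(S(add(add(add(Z, mul(SZ, SSZ)), mul(SSZ, SZ)), Z)))))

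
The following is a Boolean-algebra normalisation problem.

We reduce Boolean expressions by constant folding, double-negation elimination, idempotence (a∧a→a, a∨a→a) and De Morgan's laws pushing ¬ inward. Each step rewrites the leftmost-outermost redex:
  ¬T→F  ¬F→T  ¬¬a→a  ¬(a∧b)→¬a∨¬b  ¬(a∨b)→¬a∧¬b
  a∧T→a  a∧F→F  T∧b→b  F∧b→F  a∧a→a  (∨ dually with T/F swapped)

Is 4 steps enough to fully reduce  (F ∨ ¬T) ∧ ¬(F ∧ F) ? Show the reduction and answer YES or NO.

  start: (F ∨ ¬T) ∧ ¬(F ∧ F)
  →1  ¬T ∧ ¬(F ∧ F)
  →2  F ∧ ¬(F ∧ F)
  →3  F

Answer: YES — reaches normal form F in 3 ≤ 4 steps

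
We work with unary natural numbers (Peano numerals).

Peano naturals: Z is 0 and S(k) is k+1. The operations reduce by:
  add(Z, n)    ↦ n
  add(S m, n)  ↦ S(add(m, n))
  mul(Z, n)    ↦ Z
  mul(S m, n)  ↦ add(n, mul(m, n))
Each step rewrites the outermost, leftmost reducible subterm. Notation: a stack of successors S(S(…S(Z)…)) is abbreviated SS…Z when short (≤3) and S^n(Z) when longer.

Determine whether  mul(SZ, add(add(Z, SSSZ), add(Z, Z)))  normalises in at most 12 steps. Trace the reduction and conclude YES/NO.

  start: mul(SZ, add(add(Z, SSSZ), add(Z, Z)))
  [1] add(add(add(Z, SSSZ), add(Z, Z)), mul(Z, add(add(Z, SSSZ), add(Z, Z))))
  [2] add(add(SSSZ, add(Z, Z)), mul(Z, add(add(Z, SSSZ), add(Z, Z))))
  [3] add(S(add(SSZ, add(Z, Z))), mul(Z, add(add(Z, SSSZ), add(Z, Z))))
  [4] S(add(add(SSZ, add(Z, Z)), mul(Z, add(add(Z, SSSZ), add(Z, Z)))))
  [5] S(add(S(add(SZ, add(Z, Z))), mul(Z, add(add(Z, SSSZ), add(Z, Z)))))
  [6] S(S(add(add(SZ, add(Z, Z)), mul(Z, add(add(Z, SSSZ), add(Z, Z))))))
  [7] S(S(add(S(add(Z, add(Z, Z))), mul(Z, add(add(Z, SSSZ), add(Z, Z))))))
  [8] S(S(S(add(add(Z, add(Z, Z)), mul(Z, add(add(Z, SSSZ), add(Z, Z)))))))
  [9] S(S(S(add(add(Z, Z), mul(Z, add(add(Z, SSSZ), add(Z, Z)))))))
  [10] S(S(S(add(Z, mul(Z, add(add(Z, SSSZ), add(Z, Z)))))))
  [11] S(S(S(mul(Z, add(add(Z, SSSZ), add(Z, Z))))))
  [12] SSSZ

Answer: YES — reaches normal form SSSZ in 12 ≤ 12 steps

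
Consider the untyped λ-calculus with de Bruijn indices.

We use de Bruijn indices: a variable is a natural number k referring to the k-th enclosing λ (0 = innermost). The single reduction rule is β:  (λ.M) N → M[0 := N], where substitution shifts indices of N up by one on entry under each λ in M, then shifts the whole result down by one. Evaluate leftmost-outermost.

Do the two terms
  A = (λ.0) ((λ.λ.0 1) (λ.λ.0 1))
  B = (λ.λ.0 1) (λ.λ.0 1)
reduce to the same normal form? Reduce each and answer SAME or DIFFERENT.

Term A:
  start: (λ.0) ((λ.λ.0 1) (λ.λ.0 1))
  →1  (λ.λ.0 1) (λ.λ.0 1)
  →2  λ.0 (λ.λ.0 1)

Term B:
  start: (λ.λ.0 1) (λ.λ.0 1)
  →1  λ.0 (λ.λ.0 1)

Answer: SAME — A ⇓ λ.0 (λ.λ.0 1), B ⇓ λ.0 (λ.λ.0 1)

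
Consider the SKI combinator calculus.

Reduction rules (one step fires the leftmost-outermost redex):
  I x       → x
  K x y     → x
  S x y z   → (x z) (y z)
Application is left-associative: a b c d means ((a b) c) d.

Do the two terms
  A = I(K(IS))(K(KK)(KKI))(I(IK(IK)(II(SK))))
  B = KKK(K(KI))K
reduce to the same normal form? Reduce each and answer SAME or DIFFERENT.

Answer: DIFFERENT — A ⇓ SK, B ⇓ K(KI)

Working:
Term A:
  start: I(K(IS))(K(KK)(KKI))(I(IK(IK)(II(SK))))
  step 1: K(IS)(K(KK)(KKI))(I(IK(IK)(II(SK))))
  step 2: IS(I(IK(IK)(II(SK))))
  step 3: S(I(IK(IK)(II(SK))))
  step 4: S(IK(IK)(II(SK)))
  step 5: S(K(IK)(II(SK)))
  step 6: S(IK)
  step 7: SK

Term B:
  start: KKK(K(KI))K
  step 1: K(K(KI))K
  step 2: K(KI)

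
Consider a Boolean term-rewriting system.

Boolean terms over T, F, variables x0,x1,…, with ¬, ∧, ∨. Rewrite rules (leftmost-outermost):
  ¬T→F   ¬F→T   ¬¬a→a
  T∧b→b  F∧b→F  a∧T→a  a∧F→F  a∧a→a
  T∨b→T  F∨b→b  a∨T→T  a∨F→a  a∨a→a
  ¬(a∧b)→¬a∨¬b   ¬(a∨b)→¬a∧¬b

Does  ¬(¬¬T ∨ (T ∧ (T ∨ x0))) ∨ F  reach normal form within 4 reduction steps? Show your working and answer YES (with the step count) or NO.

Answer: NO — after 4 steps the term is F ∧ ¬(T ∧ (T ∨ x0)), not yet normal

Working:
  start: ¬(¬¬T ∨ (T ∧ (T ∨ x0))) ∨ F
  →1  ¬(¬¬T ∨ (T ∧ (T ∨ x0)))
  →2  ¬¬¬T ∧ ¬(T ∧ (T ∨ x0))
  →3  ¬T ∧ ¬(T ∧ (T ∨ x0))
  →4  F ∧ ¬(T ∧ (T ∨ x0))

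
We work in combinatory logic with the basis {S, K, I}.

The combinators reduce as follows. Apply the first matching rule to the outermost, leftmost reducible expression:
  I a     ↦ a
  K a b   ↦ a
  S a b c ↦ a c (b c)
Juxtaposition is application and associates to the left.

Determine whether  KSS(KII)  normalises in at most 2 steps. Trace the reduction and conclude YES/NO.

Answer: YES — reaches normal form SI in 2 ≤ 2 steps

Working:
  start: KSS(KII)
  [1] S(KII)
  [2] SI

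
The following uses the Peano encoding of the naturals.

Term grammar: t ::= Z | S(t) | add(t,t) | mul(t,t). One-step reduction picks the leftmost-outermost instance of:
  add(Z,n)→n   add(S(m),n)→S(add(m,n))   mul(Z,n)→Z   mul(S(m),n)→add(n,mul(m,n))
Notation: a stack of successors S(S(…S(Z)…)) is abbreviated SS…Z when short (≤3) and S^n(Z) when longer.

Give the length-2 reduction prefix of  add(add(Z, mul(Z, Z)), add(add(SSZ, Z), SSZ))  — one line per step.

  start: add(add(Z, mul(Z, Z)), add(add(SSZ, Z), SSZ))
  →1  add(mul(Z, Z), add(add(SSZ, Z), SSZ))
  →2  add(Z, add(add(SSZ, Z), SSZ))

Answer: after 2 steps: add(Z, add(add(SSZ, Z), SSZ))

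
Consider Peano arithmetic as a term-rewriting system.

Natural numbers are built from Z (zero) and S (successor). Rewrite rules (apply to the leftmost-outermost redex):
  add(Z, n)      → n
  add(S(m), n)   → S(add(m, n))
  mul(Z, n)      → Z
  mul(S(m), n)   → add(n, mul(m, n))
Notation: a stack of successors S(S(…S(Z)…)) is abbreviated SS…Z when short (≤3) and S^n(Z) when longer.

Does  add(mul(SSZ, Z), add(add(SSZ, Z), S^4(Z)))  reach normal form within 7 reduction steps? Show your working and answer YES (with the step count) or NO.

  start: add(mul(SSZ, Z), add(add(SSZ, Z), S^4(Z)))
  step 1: add(add(Z, mul(SZ, Z)), add(add(SSZ, Z), S^4(Z)))
  step 2: add(mul(SZ, Z), add(add(SSZ, Z), S^4(Z)))
  step 3: add(add(Z, mul(Z, Z)), add(add(SSZ, Z), S^4(Z)))
  step 4: add(mul(Z, Z), add(add(SSZ, Z), S^4(Z)))
  step 5: add(Z, add(add(SSZ, Z), S^4(Z)))
  step 6: add(add(SSZ, Z), S^4(Z))
  step 7: add(S(add(SZ, Z)), S^4(Z))

Answer: NO — after 7 steps the term is add(S(add(SZ, Z)), S^4(Z)), not yet normal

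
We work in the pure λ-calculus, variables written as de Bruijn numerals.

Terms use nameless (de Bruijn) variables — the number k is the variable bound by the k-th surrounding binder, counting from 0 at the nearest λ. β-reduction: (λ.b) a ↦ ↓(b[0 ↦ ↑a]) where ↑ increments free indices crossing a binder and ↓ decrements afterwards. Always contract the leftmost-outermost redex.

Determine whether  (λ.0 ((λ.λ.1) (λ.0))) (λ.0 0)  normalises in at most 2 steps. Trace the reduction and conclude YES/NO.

  start: (λ.0 ((λ.λ.1) (λ.0))) (λ.0 0)
  [1] (λ.0 0) ((λ.λ.1) (λ.0))
  [2] (λ.λ.1) (λ.0) ((λ.λ.1) (λ.0))

Answer: NO — after 2 steps the term is (λ.λ.1) (λ.0) ((λ.λ.1) (λ.0)), not yet normal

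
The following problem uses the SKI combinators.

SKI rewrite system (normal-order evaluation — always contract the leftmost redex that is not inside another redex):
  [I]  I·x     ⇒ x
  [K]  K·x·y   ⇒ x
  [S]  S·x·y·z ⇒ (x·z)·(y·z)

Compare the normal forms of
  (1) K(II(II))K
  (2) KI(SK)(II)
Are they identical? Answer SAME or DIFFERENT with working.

Answer: SAME — A ⇓ I, B ⇓ I

Reduction:
Term A:
  start: K(II(II))K
  [1] II(II)
  [2] I(II)
  [3] II
  [4] I

Term B:
  start: KI(SK)(II)
  [1] I(II)
  [2] II
  [3] I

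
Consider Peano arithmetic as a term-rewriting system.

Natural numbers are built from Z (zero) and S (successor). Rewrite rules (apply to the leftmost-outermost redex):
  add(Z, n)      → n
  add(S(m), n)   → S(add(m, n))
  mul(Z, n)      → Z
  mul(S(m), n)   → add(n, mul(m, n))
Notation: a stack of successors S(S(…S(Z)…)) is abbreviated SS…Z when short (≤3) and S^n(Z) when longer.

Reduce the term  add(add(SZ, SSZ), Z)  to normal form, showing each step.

Answer: normal form = SSSZ  (in 6 steps)

Working:
  start: add(add(SZ, SSZ), Z)
  step 1: add(S(add(Z, SSZ)), Z)
  step 2: S(add(add(Z, SSZ), Z))
  step 3: S(add(SSZ, Z))
  step 4: S(S(add(SZ, Z)))
  step 5: S(S(S(add(Z, Z))))
  step 6: SSSZ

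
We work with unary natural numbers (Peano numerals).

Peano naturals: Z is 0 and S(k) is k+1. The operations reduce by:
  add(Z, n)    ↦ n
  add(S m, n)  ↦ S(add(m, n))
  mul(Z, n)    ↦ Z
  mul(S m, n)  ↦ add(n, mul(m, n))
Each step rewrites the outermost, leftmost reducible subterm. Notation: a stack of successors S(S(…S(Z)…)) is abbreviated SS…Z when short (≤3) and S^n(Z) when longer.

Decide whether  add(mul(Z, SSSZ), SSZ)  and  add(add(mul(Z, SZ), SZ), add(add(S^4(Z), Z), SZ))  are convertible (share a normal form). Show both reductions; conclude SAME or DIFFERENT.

Term A:
  start: add(mul(Z, SSSZ), SSZ)
  →1  add(Z, SSZ)
  →2  SSZ

Term B:
  start: add(add(mul(Z, SZ), SZ), add(add(S^4(Z), Z), SZ))
  →1  add(add(Z, SZ), add(add(S^4(Z), Z), SZ))
  →2  add(SZ, add(add(S^4(Z), Z), SZ))
  →3  S(add(Z, add(add(S^4(Z), Z), SZ)))
  →4  S(add(add(S^4(Z), Z), SZ))
  →5  S(add(S(add(SSSZ, Z)), SZ))
  →6  S(S(add(add(SSSZ, Z), SZ)))
  →7  S(S(add(S(add(SSZ, Z)), SZ)))
  →8  S(S(S(add(add(SSZ, Z), SZ))))
  →9  S(S(S(add(S(add(SZ, Z)), SZ))))
  →10  S(S(S(S(add(add(SZ, Z), SZ)))))
  →11  S(S(S(S(add(S(add(Z, Z)), SZ)))))
  →12  S(S(S(S(S(add(add(Z, Z), SZ))))))
  →13  S(S(S(S(S(add(Z, SZ))))))
  →14  S^6(Z)

Answer: DIFFERENT — A ⇓ SSZ, B ⇓ S^6(Z)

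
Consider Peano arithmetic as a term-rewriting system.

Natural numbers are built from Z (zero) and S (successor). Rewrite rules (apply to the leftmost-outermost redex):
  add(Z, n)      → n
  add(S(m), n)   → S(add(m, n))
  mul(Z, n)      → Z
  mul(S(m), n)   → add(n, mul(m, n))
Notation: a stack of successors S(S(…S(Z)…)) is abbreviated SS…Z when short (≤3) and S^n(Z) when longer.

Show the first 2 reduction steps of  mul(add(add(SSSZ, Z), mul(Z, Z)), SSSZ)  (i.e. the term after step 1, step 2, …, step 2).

  start: mul(add(add(SSSZ, Z), mul(Z, Z)), SSSZ)
  [1] mul(add(S(add(SSZ, Z)), mul(Z, Z)), SSSZ)
  [2] mul(S(add(add(SSZ, Z), mul(Z, Z))), SSSZ)

Answer: after 2 steps: mul(S(add(add(SSZ, Z), mul(Z, Z))), SSSZ)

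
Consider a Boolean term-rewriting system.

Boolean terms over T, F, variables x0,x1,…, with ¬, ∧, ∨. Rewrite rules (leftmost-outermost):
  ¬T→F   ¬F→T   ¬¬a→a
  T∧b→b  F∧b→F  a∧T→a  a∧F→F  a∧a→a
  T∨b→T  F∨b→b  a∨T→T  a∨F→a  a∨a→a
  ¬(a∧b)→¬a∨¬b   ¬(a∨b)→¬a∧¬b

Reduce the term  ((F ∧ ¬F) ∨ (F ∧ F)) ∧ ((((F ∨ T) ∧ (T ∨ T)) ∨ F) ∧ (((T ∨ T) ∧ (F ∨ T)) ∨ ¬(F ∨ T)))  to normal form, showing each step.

  start: ((F ∧ ¬F) ∨ (F ∧ F)) ∧ ((((F ∨ T) ∧ (T ∨ T)) ∨ F) ∧ (((T ∨ T) ∧ (F ∨ T)) ∨ ¬(F ∨ T)))
  [1] (F ∨ (F ∧ F)) ∧ ((((F ∨ T) ∧ (T ∨ T)) ∨ F) ∧ (((T ∨ T) ∧ (F ∨ T)) ∨ ¬(F ∨ T)))
  [2] (F ∧ F) ∧ ((((F ∨ T) ∧ (T ∨ T)) ∨ F) ∧ (((T ∨ T) ∧ (F ∨ T)) ∨ ¬(F ∨ T)))
  [3] F ∧ ((((F ∨ T) ∧ (T ∨ T)) ∨ F) ∧ (((T ∨ T) ∧ (F ∨ T)) ∨ ¬(F ∨ T)))
  [4] F

Answer: normal form = F  (in 4 steps)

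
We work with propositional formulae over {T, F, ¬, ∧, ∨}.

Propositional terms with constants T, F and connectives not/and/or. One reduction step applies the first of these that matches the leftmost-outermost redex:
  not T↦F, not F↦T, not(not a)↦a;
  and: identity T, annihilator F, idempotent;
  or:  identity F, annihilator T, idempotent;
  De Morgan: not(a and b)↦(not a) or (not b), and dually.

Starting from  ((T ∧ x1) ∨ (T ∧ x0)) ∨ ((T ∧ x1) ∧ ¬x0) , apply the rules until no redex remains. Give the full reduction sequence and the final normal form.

Answer: normal form = (x1 ∨ x0) ∨ (x1 ∧ ¬x0)  (in 3 steps)

Derivation:
  start: ((T ∧ x1) ∨ (T ∧ x0)) ∨ ((T ∧ x1) ∧ ¬x0)
  [1] (x1 ∨ (T ∧ x0)) ∨ ((T ∧ x1) ∧ ¬x0)
  [2] (x1 ∨ x0) ∨ ((T ∧ x1) ∧ ¬x0)
  [3] (x1 ∨ x0) ∨ (x1 ∧ ¬x0)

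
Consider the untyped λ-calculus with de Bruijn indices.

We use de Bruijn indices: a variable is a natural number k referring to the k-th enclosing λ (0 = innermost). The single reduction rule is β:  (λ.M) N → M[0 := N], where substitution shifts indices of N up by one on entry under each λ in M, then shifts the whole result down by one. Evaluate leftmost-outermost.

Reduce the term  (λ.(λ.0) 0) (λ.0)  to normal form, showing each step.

  start: (λ.(λ.0) 0) (λ.0)
  step 1: (λ.0) (λ.0)
  step 2: λ.0

Answer: normal form = λ.0  (in 2 steps)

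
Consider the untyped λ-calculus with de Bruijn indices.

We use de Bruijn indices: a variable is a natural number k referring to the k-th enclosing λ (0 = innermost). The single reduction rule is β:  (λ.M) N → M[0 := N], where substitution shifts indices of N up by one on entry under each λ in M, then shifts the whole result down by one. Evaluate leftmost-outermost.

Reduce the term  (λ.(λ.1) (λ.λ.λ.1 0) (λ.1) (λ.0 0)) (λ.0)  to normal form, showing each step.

  start: (λ.(λ.1) (λ.λ.λ.1 0) (λ.1) (λ.0 0)) (λ.0)
  →1  (λ.λ.0) (λ.λ.λ.1 0) (λ.λ.0) (λ.0 0)
  →2  (λ.0) (λ.λ.0) (λ.0 0)
  →3  (λ.λ.0) (λ.0 0)
  →4  λ.0

Answer: normal form = λ.0  (in 4 steps)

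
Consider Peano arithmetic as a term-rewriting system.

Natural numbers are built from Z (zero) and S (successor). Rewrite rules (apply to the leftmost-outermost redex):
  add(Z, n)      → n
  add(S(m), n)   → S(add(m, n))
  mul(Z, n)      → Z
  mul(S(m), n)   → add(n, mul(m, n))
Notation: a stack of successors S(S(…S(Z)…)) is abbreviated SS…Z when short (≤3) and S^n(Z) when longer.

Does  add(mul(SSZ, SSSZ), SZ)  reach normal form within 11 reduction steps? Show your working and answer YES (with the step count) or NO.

  start: add(mul(SSZ, SSSZ), SZ)
  →1  add(add(SSSZ, mul(SZ, SSSZ)), SZ)
  →2  add(S(add(SSZ, mul(SZ, SSSZ))), SZ)
  →3  S(add(add(SSZ, mul(SZ, SSSZ)), SZ))
  →4  S(add(S(add(SZ, mul(SZ, SSSZ))), SZ))
  →5  S(S(add(add(SZ, mul(SZ, SSSZ)), SZ)))
  →6  S(S(add(S(add(Z, mul(SZ, SSSZ))), SZ)))
  →7  S(S(S(add(add(Z, mul(SZ, SSSZ)), SZ))))
  →8  S(S(S(add(mul(SZ, SSSZ), SZ))))
  →9  S(S(S(add(add(SSSZ, mul(Z, SSSZ)), SZ))))
  →10  S(S(S(add(S(add(SSZ, mul(Z, SSSZ))), SZ))))
  →11  S(S(S(S(add(add(SSZ, mul(Z, SSSZ)), SZ)))))

Answer: NO — after 11 steps the term is S(S(S(S(add(add(SSZ, mul(Z, SSSZ)), SZ))))), not yet normal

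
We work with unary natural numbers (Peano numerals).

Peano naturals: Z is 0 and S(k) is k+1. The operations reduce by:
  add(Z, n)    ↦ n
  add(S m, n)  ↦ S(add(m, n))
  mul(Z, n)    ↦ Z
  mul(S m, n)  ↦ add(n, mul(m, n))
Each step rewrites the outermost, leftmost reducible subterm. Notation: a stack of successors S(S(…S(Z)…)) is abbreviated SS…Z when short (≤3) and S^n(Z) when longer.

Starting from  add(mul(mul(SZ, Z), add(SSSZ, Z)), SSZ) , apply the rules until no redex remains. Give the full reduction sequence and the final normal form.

  start: add(mul(mul(SZ, Z), add(SSSZ, Z)), SSZ)
  [1] add(mul(add(Z, mul(Z, Z)), add(SSSZ, Z)), SSZ)
  [2] add(mul(mul(Z, Z), add(SSSZ, Z)), SSZ)
  [3] add(mul(Z, add(SSSZ, Z)), SSZ)
  [4] add(Z, SSZ)
  [5] SSZ

Answer: normal form = SSZ  (in 5 steps)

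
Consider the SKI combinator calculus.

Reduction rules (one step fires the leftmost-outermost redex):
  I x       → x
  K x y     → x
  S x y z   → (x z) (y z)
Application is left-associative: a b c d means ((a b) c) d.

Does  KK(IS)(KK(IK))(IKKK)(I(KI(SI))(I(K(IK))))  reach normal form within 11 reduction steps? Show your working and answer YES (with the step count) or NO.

  start: KK(IS)(KK(IK))(IKKK)(I(KI(SI))(I(K(IK))))
  [1] K(KK(IK))(IKKK)(I(KI(SI))(I(K(IK))))
  [2] KK(IK)(I(KI(SI))(I(K(IK))))
  [3] K(I(KI(SI))(I(K(IK))))
  [4] K(KI(SI)(I(K(IK))))
  [5] K(I(I(K(IK))))
  [6] K(I(K(IK)))
  [7] K(K(IK))
  [8] K(KK)

Answer: YES — reaches normal form K(KK) in 8 ≤ 11 steps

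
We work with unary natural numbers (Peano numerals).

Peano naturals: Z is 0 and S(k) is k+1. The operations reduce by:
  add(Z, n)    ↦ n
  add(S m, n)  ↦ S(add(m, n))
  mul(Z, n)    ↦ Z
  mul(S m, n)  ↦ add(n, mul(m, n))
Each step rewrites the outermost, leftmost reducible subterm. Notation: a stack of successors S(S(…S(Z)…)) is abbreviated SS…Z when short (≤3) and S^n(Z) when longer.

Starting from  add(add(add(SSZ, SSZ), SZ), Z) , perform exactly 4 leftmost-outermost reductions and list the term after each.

Answer: after 4 steps: S(add(add(S(add(Z, SSZ)), SZ), Z))

Derivation:
  start: add(add(add(SSZ, SSZ), SZ), Z)
  [1] add(add(S(add(SZ, SSZ)), SZ), Z)
  [2] add(S(add(add(SZ, SSZ), SZ)), Z)
  [3] S(add(add(add(SZ, SSZ), SZ), Z))
  [4] S(add(add(S(add(Z, SSZ)), SZ), Z))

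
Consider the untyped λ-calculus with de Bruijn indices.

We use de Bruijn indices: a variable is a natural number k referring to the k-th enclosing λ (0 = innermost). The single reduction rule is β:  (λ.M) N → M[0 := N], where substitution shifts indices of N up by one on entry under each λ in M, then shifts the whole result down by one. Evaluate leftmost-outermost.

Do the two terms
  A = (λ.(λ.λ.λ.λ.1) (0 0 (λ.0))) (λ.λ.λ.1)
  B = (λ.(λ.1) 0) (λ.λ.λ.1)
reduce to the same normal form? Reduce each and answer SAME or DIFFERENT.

Term A:
  start: (λ.(λ.λ.λ.λ.1) (0 0 (λ.0))) (λ.λ.λ.1)
  →1  (λ.λ.λ.λ.1) ((λ.λ.λ.1) (λ.λ.λ.1) (λ.0))
  →2  λ.λ.λ.1

Term B:
  start: (λ.(λ.1) 0) (λ.λ.λ.1)
  →1  (λ.λ.λ.λ.1) (λ.λ.λ.1)
  →2  λ.λ.λ.1

Answer: SAME — A ⇓ λ.λ.λ.1, B ⇓ λ.λ.λ.1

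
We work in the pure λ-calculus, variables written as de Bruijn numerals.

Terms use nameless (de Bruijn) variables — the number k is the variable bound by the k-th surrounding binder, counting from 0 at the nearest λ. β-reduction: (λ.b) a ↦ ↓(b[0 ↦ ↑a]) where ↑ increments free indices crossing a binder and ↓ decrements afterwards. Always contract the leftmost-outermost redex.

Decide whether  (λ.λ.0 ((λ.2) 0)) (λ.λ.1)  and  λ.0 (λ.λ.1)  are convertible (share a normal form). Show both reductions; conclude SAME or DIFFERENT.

Term A:
  start: (λ.λ.0 ((λ.2) 0)) (λ.λ.1)
  [1] λ.0 ((λ.λ.λ.1) 0)
  [2] λ.0 (λ.λ.1)

Term B:
  start: λ.0 (λ.λ.1)

Answer: SAME — A ⇓ λ.0 (λ.λ.1), B ⇓ λ.0 (λ.λ.1)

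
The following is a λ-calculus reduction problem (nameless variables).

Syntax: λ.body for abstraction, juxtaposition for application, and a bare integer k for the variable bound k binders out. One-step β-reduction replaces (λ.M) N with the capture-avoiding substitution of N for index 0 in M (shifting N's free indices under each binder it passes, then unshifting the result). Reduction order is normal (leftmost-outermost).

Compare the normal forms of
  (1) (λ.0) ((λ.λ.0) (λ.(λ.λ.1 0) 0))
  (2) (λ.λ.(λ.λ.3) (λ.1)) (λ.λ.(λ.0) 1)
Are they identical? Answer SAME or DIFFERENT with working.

Term A:
  start: (λ.0) ((λ.λ.0) (λ.(λ.λ.1 0) 0))
  →1  (λ.λ.0) (λ.(λ.λ.1 0) 0)
  →2  λ.0

Term B:
  start: (λ.λ.(λ.λ.3) (λ.1)) (λ.λ.(λ.0) 1)
  →1  λ.(λ.λ.λ.λ.(λ.0) 1) (λ.1)
  →2  λ.λ.λ.λ.(λ.0) 1
  →3  λ.λ.λ.λ.1

Answer: DIFFERENT — A ⇓ λ.0, B ⇓ λ.λ.λ.λ.1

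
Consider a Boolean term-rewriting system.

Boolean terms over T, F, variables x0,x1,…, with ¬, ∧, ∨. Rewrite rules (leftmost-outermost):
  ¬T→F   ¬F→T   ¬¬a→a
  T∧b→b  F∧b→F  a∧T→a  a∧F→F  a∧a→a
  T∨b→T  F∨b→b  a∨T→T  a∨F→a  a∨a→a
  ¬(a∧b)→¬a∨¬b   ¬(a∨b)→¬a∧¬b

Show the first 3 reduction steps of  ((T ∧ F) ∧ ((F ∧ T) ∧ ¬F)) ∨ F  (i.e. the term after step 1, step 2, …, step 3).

Answer: after 3 steps: F

Reduction:
  start: ((T ∧ F) ∧ ((F ∧ T) ∧ ¬F)) ∨ F
  [1] (T ∧ F) ∧ ((F ∧ T) ∧ ¬F)
  [2] F ∧ ((F ∧ T) ∧ ¬F)
  [3] F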